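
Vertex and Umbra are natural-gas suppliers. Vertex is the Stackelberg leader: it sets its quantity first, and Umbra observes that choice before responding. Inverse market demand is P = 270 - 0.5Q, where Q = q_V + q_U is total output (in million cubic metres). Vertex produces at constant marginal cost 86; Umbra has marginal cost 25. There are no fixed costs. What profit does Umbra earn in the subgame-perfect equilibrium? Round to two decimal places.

16836.13

The follower Umbra best-responds to any q_V: π_U = (270 - 0.5Q)q_U - 25q_U.
∂π_U/∂q_U = 245 - (1/2)q_V - q_U = 0 gives the reaction function q_U = (245 - (1/2)q_V).
Vertex substitutes q_U(q_V) into its own profit: π_V = q_V(270 - (1/2)q_V - (245 - (1/2)q_V)/2) - 86q_V = (295/2 - (1/4)q_V)q_V - 86q_V.
Leader FOC: 123/2 - (1/2)q_V = 0, so q_V = 123.
Then q_U = (245 - (1/2)·123) = 367/2.
Price P = 270 - (1/2)·(613/2) = 467/4.
Umbra's profit: (467/4 - 25)·(367/2) = 16836.1250.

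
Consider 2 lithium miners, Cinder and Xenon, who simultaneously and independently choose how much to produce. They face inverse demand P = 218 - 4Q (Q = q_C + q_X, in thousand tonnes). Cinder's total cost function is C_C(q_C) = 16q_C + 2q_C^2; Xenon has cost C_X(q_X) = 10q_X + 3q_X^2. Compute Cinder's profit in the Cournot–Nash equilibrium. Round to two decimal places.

Cinder's profit: π_C = (218 - 4Q)q_C - (16q_C + 2q_C²). Setting ∂π_C/∂q_C = 0: 202 - 12q_C - 4(q_X) = 0.
Xenon's profit: π_X = (218 - 4Q)q_X - (10q_X + 3q_X²). Setting ∂π_X/∂q_X = 0: 208 - 14q_X - 4(q_C) = 0.
Best responses: q_C = (202 - 4q_X)/12, q_X = (208 - 4q_C)/14.
Solving the pair: q_C = 499/38, q_X = 211/19.
Price P = 218 - 4·(921/38) = 121.0526.
Cinder's profit: 121.0526·(499/38) - 16·(499/38) - 2(499/38)² = 1034.6302.

1034.63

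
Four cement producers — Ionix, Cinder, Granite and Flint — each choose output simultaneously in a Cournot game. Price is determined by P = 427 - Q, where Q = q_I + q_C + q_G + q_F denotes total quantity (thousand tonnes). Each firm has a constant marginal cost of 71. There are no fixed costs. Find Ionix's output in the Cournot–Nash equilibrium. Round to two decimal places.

Each firm earns π_i = (427 - Q)q_i - 71q_i.
Setting ∂π_i/∂q_i = 0 with rivals' quantities fixed: 356 - 2q_i - Σ_{j≠i} q_j = 0.
By symmetry each firm produces the same amount; substituting Σ_{j≠i} q_j = 3q_i yields q_i = 356/5.

71.20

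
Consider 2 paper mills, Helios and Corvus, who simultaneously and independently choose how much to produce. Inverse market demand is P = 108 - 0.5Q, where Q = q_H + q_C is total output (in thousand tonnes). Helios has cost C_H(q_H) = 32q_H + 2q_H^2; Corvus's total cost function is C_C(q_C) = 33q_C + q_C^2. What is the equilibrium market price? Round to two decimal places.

Helios's profit: π_H = (108 - 0.5Q)q_H - (32q_H + 2q_H²). Setting ∂π_H/∂q_H = 0: 76 - 5q_H - (1/2)(q_C) = 0.
Corvus's first-order condition: 75 - 3q_C - (1/2)(q_H) = 0.
Rearranging gives the reaction functions q_H = (76 - (1/2)q_C)/5 and q_C = (75 - (1/2)q_H)/3.
Solving the pair: q_H = 762/59, q_C = 1348/59.
Total output Q = 35.7627, so price P = 108 - (1/2)·35.7627 = 90.1186.

90.12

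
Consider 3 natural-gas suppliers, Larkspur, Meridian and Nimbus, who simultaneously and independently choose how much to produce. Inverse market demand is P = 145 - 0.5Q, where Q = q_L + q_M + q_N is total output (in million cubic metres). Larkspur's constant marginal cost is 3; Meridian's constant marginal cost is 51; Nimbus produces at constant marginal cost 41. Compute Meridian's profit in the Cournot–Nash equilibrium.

Larkspur's profit: π_L = (145 - 0.5Q)q_L - (3q_L). Setting ∂π_L/∂q_L = 0: 142 - q_L - (1/2)(q_M + q_N) = 0.
Meridian's profit: π_M = (145 - 0.5Q)q_M - (51q_M). Setting ∂π_M/∂q_M = 0: 94 - q_M - (1/2)(q_L + q_N) = 0.
Nimbus's first-order condition: 104 - q_N - (1/2)(q_L + q_M) = 0.
Adding the 3 first-order conditions: 340 − 2Q = 0, so Q = 170.
Back-substituting: q_L = (142 − 85)/(1/2) = 114, q_M = (94 − 85)/(1/2) = 18, q_N = (104 − 85)/(1/2) = 38.
Price P = 145 - (1/2)·170 = 60.
Meridian's profit: (60 - 51)·18 = 162.

162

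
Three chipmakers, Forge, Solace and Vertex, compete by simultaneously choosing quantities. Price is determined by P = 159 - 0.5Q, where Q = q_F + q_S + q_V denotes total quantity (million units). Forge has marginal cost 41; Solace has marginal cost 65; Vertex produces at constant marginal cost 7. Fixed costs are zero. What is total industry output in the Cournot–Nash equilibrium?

Forge's profit: π_F = (159 - 0.5Q)q_F - (41q_F). Setting ∂π_F/∂q_F = 0: 118 - q_F - (1/2)(q_S + q_V) = 0.
Solace's first-order condition: 94 - q_S - (1/2)(q_F + q_V) = 0.
Vertex's profit: π_V = (159 - 0.5Q)q_V - (7q_V). Setting ∂π_V/∂q_V = 0: 152 - q_V - (1/2)(q_F + q_S) = 0.
Summing all 3 equations gives 364 − 2Q = 0, hence Q = 182.
Back-substituting: q_F = (118 − 91)/(1/2) = 54, q_S = (94 − 91)/(1/2) = 6, q_V = (152 − 91)/(1/2) = 122.
Total output Q = 54 + 6 + 122 = 182.

182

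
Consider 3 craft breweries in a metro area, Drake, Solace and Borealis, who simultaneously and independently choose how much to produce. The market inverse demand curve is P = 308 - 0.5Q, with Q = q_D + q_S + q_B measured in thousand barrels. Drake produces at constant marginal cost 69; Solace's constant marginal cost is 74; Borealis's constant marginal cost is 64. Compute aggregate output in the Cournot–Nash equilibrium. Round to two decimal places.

Drake's profit: π_D = (308 - 0.5Q)q_D - (69q_D). Setting ∂π_D/∂q_D = 0: 239 - q_D - (1/2)(q_S + q_B) = 0.
Solace's profit: π_S = (308 - 0.5Q)q_S - (74q_S). Setting ∂π_S/∂q_S = 0: 234 - q_S - (1/2)(q_D + q_B) = 0.
Borealis's first-order condition: 244 - q_B - (1/2)(q_D + q_S) = 0.
Summing all 3 equations gives 717 − 2Q = 0, hence Q = 717/2.
Back-substituting: q_D = (239 − 717/4)/(1/2) = 239/2, q_S = (234 − 717/4)/(1/2) = 219/2, q_B = (244 − 717/4)/(1/2) = 259/2.
Total output Q = 239/2 + 219/2 + 259/2 = 717/2.

358.50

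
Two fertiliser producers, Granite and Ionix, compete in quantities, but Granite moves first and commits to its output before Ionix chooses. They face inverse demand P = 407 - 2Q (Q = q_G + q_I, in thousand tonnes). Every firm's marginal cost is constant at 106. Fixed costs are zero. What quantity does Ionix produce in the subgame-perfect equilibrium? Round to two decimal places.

The follower Ionix best-responds to any q_G: π_I = (407 - 2Q)q_I - 106q_I.
∂π_I/∂q_I = 301 - 2q_G - 4q_I = 0 gives the reaction function q_I = (301 - 2q_G)/4.
Granite substitutes q_I(q_G) into its own profit: π_G = q_G(407 - 2q_G - (301 - 2q_G)/2) - 106q_G = (513/2 - q_G)q_G - 106q_G.
The leader's first-order condition 301/2 - 2q_G = 0 yields q_G = 301/4.
Then q_I = (301 - 2·(301/4))/4 = 301/8.

37.63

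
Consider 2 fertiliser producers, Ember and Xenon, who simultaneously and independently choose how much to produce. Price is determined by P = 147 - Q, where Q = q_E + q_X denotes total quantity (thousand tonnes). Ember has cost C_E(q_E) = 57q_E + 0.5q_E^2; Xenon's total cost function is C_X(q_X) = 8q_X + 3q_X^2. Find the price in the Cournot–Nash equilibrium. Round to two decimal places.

Ember's profit: π_E = (147 - Q)q_E - (57q_E + (1/2)q_E²). Setting ∂π_E/∂q_E = 0: 90 - 3q_E - (q_X) = 0.
Xenon's profit: π_X = (147 - Q)q_X - (8q_X + 3q_X²). Setting ∂π_X/∂q_X = 0: 139 - 8q_X - (q_E) = 0.
Rearranging gives the reaction functions q_E = (90 - q_X)/3 and q_X = (139 - q_E)/8.
Solving the pair: q_E = 581/23, q_X = 327/23.
Total output Q = 908/23, so price P = 147 - 908/23 = 107.5217.

107.52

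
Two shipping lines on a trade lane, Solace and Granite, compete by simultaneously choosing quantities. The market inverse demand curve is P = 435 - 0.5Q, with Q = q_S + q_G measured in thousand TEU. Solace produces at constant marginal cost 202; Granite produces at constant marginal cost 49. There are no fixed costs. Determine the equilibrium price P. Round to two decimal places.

228.67

Solace's profit: π_S = (435 - 0.5Q)q_S - (202q_S). Setting ∂π_S/∂q_S = 0: 233 - q_S - (1/2)(q_G) = 0.
Granite's first-order condition: 386 - q_G - (1/2)(q_S) = 0.
So q_S = (233 - (1/2)q_G) and q_G = (386 - (1/2)q_S).
Substituting one into the other gives q_S = 160/3 and q_G = 1078/3.
Total output Q = 1238/3, so price P = 435 - (1/2)·(1238/3) = 686/3.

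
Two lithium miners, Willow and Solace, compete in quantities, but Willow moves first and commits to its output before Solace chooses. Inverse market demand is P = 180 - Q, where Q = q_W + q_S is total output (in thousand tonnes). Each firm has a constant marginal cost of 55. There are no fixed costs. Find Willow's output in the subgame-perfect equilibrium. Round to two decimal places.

62.50

Solve by backward induction. Given q_W, the follower Solace maximises π_S = (180 - q_W - q_S)q_S - 55q_S.
Follower FOC: 125 - q_W - 2q_S = 0, so q_S(q_W) = (125 - q_W)/2.
The leader anticipates this reaction. Substituting into P = 180 - Q gives P = 235/2 - (1/2)q_W, so π_W = (235/2 - (1/2)q_W)q_W - 55q_W.
The leader's first-order condition 125/2 - q_W = 0 yields q_W = 125/2.
Then q_S = (125 - 125/2)/2 = 125/4.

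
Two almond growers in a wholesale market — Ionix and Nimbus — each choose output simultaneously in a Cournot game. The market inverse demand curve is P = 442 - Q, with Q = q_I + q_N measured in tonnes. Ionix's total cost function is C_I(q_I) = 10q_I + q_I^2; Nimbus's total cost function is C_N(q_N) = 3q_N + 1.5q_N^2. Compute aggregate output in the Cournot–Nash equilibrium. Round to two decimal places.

160.26

Ionix's profit: π_I = (442 - Q)q_I - (10q_I + q_I²). Setting ∂π_I/∂q_I = 0: 432 - 4q_I - (q_N) = 0.
Nimbus's profit: π_N = (442 - Q)q_N - (3q_N + (3/2)q_N²). Setting ∂π_N/∂q_N = 0: 439 - 5q_N - (q_I) = 0.
Best responses: q_I = (432 - q_N)/4, q_N = (439 - q_I)/5.
Substituting one into the other gives q_I = 1721/19 and q_N = 1324/19.
Total output Q = 1721/19 + 1324/19 = 160.2632.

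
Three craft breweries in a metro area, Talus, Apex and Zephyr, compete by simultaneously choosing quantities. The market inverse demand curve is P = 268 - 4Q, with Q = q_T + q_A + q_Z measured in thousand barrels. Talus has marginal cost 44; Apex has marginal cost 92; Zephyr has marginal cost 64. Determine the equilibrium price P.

Talus's profit: π_T = (268 - 4Q)q_T - (44q_T). Setting ∂π_T/∂q_T = 0: 224 - 8q_T - 4(q_A + q_Z) = 0.
Apex's profit: π_A = (268 - 4Q)q_A - (92q_A). Setting ∂π_A/∂q_A = 0: 176 - 8q_A - 4(q_T + q_Z) = 0.
Zephyr's profit: π_Z = (268 - 4Q)q_Z - (64q_Z). Setting ∂π_Z/∂q_Z = 0: 204 - 8q_Z - 4(q_T + q_A) = 0.
Summing all 3 equations gives 604 − 16Q = 0, hence Q = 151/4.
Back-substituting: q_T = (224 − 151)/4 = 73/4, q_A = (176 − 151)/4 = 25/4, q_Z = (204 − 151)/4 = 53/4.
Total output Q = 151/4, so price P = 268 - 4·(151/4) = 117.

117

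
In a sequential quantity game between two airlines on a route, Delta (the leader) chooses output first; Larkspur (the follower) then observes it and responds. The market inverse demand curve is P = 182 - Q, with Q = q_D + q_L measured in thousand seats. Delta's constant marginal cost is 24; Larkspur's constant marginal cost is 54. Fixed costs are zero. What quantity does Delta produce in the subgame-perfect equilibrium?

94

Solve by backward induction. Given q_D, the follower Larkspur maximises π_L = (182 - q_D - q_L)q_L - 54q_L.
∂π_L/∂q_L = 128 - q_D - 2q_L = 0 gives the reaction function q_L = (128 - q_D)/2.
The leader anticipates this reaction. Substituting into P = 182 - Q gives P = 118 - (1/2)q_D, so π_D = (118 - (1/2)q_D)q_D - 24q_D.
Maximising: ∂π_D/∂q_D = 94 - q_D = 0, giving q_D = 94.
Then q_L = (128 - 94)/2 = 17.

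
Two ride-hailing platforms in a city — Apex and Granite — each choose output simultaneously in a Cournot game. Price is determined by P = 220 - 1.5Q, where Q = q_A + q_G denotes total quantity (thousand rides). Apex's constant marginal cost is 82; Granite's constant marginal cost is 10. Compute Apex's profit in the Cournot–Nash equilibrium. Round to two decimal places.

322.67

Apex's profit: π_A = (220 - 1.5Q)q_A - (82q_A). Setting ∂π_A/∂q_A = 0: 138 - 3q_A - (3/2)(q_G) = 0.
Granite's profit: π_G = (220 - 1.5Q)q_G - (10q_G). Setting ∂π_G/∂q_G = 0: 210 - 3q_G - (3/2)(q_A) = 0.
So q_A = (138 - (3/2)q_G)/3 and q_G = (210 - (3/2)q_A)/3.
Solving the pair: q_A = 44/3, q_G = 188/3.
Price P = 220 - (3/2)·(232/3) = 104.
Apex's profit: (104 - 82)·(44/3) = 968/3.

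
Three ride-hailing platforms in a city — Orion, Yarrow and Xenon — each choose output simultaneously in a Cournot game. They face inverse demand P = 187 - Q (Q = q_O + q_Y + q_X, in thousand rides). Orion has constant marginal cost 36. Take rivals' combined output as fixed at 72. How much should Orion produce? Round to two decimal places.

With rivals' combined output fixed at 72, Orion's profit is π_O = (187 - 72 - q_O)q_O - (36q_O) = (115 - q_O)q_O - (36q_O).
∂π_O/∂q_O = 79 - 2q_O = 0, so q_O = 79/2.

39.50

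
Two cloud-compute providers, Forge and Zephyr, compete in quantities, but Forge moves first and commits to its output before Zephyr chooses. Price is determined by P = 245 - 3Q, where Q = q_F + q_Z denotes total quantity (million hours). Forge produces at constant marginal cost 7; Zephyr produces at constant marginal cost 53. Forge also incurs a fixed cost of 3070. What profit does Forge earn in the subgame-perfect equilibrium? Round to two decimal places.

290.67

Solve by backward induction. Given q_F, the follower Zephyr maximises π_Z = (245 - 3q_F - 3q_Z)q_Z - 53q_Z.
Follower FOC: 192 - 3q_F - 6q_Z = 0, so q_Z(q_F) = (192 - 3q_F)/6.
The leader anticipates this reaction. Substituting into P = 245 - 3Q gives P = 149 - (3/2)q_F, so π_F = (149 - (3/2)q_F)q_F - 7q_F.
Maximising: ∂π_F/∂q_F = 142 - 3q_F = 0, giving q_F = 142/3.
Then q_Z = (192 - 3·(142/3))/6 = 25/3.
Price P = 245 - 3·(167/3) = 78.
Forge's profit: (78 - 7)·(142/3) - 3070 = 872/3.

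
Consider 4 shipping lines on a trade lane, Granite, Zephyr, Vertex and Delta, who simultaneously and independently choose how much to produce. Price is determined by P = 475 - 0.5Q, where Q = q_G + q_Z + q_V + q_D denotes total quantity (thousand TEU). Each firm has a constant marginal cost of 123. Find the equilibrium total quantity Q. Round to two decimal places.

Each firm earns π_i = (475 - 0.5Q)q_i - 123q_i.
Setting ∂π_i/∂q_i = 0 with rivals' quantities fixed: 352 - q_i - (1/2)·Σ_{j≠i} q_j = 0.
With identical firms every q_j equals q_i, so Σ_{j≠i} q_j = 3q_i and 352 = (5/2)q_i, giving q_i = 704/5.
Total output Q = 704/5 + 704/5 + 704/5 + 704/5 = 563.2000.

563.20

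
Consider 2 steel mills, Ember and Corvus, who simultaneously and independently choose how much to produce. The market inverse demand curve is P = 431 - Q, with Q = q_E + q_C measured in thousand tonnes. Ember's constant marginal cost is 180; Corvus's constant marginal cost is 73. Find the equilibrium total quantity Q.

203

Ember's profit: π_E = (431 - Q)q_E - (180q_E). Setting ∂π_E/∂q_E = 0: 251 - 2q_E - (q_C) = 0.
Corvus's first-order condition: 358 - 2q_C - (q_E) = 0.
Rearranging gives the reaction functions q_E = (251 - q_C)/2 and q_C = (358 - q_E)/2.
Substituting one into the other gives q_E = 48 and q_C = 155.
Total output Q = 48 + 155 = 203.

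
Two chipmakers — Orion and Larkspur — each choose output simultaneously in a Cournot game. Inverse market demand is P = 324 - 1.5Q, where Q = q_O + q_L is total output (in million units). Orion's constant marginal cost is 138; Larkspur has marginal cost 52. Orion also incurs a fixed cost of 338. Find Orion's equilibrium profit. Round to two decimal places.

402.74

Orion's profit: π_O = (324 - 1.5Q)q_O - (138q_O). Setting ∂π_O/∂q_O = 0: 186 - 3q_O - (3/2)(q_L) = 0.
Larkspur's first-order condition: 272 - 3q_L - (3/2)(q_O) = 0.
Rearranging gives the reaction functions q_O = (186 - (3/2)q_L)/3 and q_L = (272 - (3/2)q_O)/3.
Solving the pair: q_O = 200/9, q_L = 716/9.
Price P = 324 - (3/2)·(916/9) = 514/3.
Orion's profit: (514/3 - 138)·(200/9) - 338 = 402.7407.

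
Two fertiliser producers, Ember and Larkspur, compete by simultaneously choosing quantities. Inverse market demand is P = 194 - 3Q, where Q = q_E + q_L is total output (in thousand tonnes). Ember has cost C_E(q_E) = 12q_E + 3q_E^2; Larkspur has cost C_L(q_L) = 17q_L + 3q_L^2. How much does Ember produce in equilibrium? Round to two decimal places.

12.24

Ember's profit: π_E = (194 - 3Q)q_E - (12q_E + 3q_E²). Setting ∂π_E/∂q_E = 0: 182 - 12q_E - 3(q_L) = 0.
Larkspur's first-order condition: 177 - 12q_L - 3(q_E) = 0.
So q_E = (182 - 3q_L)/12 and q_L = (177 - 3q_E)/12.
Substituting one into the other gives q_E = 551/45 and q_L = 526/45.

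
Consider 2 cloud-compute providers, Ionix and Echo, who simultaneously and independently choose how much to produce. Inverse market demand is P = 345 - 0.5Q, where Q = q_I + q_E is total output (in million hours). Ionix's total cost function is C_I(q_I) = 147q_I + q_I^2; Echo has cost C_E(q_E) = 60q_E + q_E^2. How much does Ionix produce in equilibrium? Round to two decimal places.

51.60

Ionix's profit: π_I = (345 - 0.5Q)q_I - (147q_I + q_I²). Setting ∂π_I/∂q_I = 0: 198 - 3q_I - (1/2)(q_E) = 0.
Echo's first-order condition: 285 - 3q_E - (1/2)(q_I) = 0.
Rearranging gives the reaction functions q_I = (198 - (1/2)q_E)/3 and q_E = (285 - (1/2)q_I)/3.
Solving the pair: q_I = 258/5, q_E = 432/5.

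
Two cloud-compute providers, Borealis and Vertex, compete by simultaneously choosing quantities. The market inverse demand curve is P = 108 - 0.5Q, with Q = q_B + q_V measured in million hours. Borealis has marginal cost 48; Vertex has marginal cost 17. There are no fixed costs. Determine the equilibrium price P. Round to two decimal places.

Borealis's profit: π_B = (108 - 0.5Q)q_B - (48q_B). Setting ∂π_B/∂q_B = 0: 60 - q_B - (1/2)(q_V) = 0.
Vertex's profit: π_V = (108 - 0.5Q)q_V - (17q_V). Setting ∂π_V/∂q_V = 0: 91 - q_V - (1/2)(q_B) = 0.
Best responses: q_B = (60 - (1/2)q_V), q_V = (91 - (1/2)q_B).
Substituting one into the other gives q_B = 58/3 and q_V = 244/3.
Total output Q = 302/3, so price P = 108 - (1/2)·(302/3) = 173/3.

57.67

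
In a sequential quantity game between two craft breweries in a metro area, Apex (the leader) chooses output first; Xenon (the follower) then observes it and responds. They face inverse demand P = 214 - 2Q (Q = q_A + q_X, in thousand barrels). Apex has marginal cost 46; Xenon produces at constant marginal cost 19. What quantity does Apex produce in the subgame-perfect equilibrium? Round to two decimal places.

35.25

The follower Xenon best-responds to any q_A: π_X = (214 - 2Q)q_X - 19q_X.
∂π_X/∂q_X = 195 - 2q_A - 4q_X = 0 gives the reaction function q_X = (195 - 2q_A)/4.
The leader anticipates this reaction. Substituting into P = 214 - 2Q gives P = 233/2 - q_A, so π_A = (233/2 - q_A)q_A - 46q_A.
Leader FOC: 141/2 - 2q_A = 0, so q_A = 141/4.
Then q_X = (195 - 2·(141/4))/4 = 249/8.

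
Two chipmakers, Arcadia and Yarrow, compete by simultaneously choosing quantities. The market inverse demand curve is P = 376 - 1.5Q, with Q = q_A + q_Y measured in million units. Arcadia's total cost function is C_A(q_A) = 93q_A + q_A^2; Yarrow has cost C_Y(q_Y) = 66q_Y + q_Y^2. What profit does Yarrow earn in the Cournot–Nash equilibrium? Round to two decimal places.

6118.83

Arcadia's profit: π_A = (376 - 1.5Q)q_A - (93q_A + q_A²). Setting ∂π_A/∂q_A = 0: 283 - 5q_A - (3/2)(q_Y) = 0.
Yarrow's profit: π_Y = (376 - 1.5Q)q_Y - (66q_Y + q_Y²). Setting ∂π_Y/∂q_Y = 0: 310 - 5q_Y - (3/2)(q_A) = 0.
So q_A = (283 - (3/2)q_Y)/5 and q_Y = (310 - (3/2)q_A)/5.
Solving the pair: q_A = 41.7582, q_Y = 49.4725.
Price P = 376 - (3/2)·(1186/13) = 239.1538.
Yarrow's profit: 239.1538·49.4725 - 66·49.4725 - 49.4725² = 6118.8274.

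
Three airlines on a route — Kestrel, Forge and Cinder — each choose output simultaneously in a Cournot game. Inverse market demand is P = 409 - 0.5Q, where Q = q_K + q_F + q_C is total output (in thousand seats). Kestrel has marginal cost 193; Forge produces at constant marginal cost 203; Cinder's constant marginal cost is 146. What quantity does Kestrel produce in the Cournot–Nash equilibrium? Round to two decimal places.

Kestrel's profit: π_K = (409 - 0.5Q)q_K - (193q_K). Setting ∂π_K/∂q_K = 0: 216 - q_K - (1/2)(q_F + q_C) = 0.
Forge's profit: π_F = (409 - 0.5Q)q_F - (203q_F). Setting ∂π_F/∂q_F = 0: 206 - q_F - (1/2)(q_K + q_C) = 0.
Cinder's first-order condition: 263 - q_C - (1/2)(q_K + q_F) = 0.
Adding the 3 first-order conditions: 685 − 2Q = 0, so Q = 685/2.
Back-substituting: q_K = (216 − 685/4)/(1/2) = 179/2, q_F = (206 − 685/4)/(1/2) = 139/2, q_C = (263 − 685/4)/(1/2) = 367/2.

89.50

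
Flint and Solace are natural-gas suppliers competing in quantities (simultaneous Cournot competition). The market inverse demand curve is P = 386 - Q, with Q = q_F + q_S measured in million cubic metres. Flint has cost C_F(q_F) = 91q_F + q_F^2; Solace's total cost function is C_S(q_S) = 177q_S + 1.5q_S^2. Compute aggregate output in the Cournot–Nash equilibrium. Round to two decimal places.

95.11

Flint's profit: π_F = (386 - Q)q_F - (91q_F + q_F²). Setting ∂π_F/∂q_F = 0: 295 - 4q_F - (q_S) = 0.
Solace's profit: π_S = (386 - Q)q_S - (177q_S + (3/2)q_S²). Setting ∂π_S/∂q_S = 0: 209 - 5q_S - (q_F) = 0.
So q_F = (295 - q_S)/4 and q_S = (209 - q_F)/5.
Substituting one into the other gives q_F = 1266/19 and q_S = 541/19.
Total output Q = 1266/19 + 541/19 = 1807/19.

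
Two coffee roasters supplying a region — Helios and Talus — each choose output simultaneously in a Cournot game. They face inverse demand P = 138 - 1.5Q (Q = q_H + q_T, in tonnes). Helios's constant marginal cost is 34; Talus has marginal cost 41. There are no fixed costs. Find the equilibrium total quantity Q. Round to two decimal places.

44.67

Helios's profit: π_H = (138 - 1.5Q)q_H - (34q_H). Setting ∂π_H/∂q_H = 0: 104 - 3q_H - (3/2)(q_T) = 0.
Talus's first-order condition: 97 - 3q_T - (3/2)(q_H) = 0.
Rearranging gives the reaction functions q_H = (104 - (3/2)q_T)/3 and q_T = (97 - (3/2)q_H)/3.
Substituting one into the other gives q_H = 74/3 and q_T = 20.
Total output Q = 74/3 + 20 = 134/3.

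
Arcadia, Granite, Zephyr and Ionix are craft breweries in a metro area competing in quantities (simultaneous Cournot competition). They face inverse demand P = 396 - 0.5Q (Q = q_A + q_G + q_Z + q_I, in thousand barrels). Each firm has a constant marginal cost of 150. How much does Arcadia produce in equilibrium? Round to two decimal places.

A representative firm's profit is π_i = q_i(396 - 0.5Q) - 150q_i.
Setting ∂π_i/∂q_i = 0 with rivals' quantities fixed: 246 - q_i - (1/2)·Σ_{j≠i} q_j = 0.
By symmetry each firm produces the same amount; substituting Σ_{j≠i} q_j = 3q_i yields q_i = 246/(5/2) = 492/5.

98.40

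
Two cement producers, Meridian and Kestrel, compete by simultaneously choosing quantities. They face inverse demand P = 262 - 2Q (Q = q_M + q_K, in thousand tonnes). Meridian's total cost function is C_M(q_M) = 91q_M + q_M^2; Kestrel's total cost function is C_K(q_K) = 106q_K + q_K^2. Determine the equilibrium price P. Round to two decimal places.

Meridian's profit: π_M = (262 - 2Q)q_M - (91q_M + q_M²). Setting ∂π_M/∂q_M = 0: 171 - 6q_M - 2(q_K) = 0.
Kestrel's first-order condition: 156 - 6q_K - 2(q_M) = 0.
Rearranging gives the reaction functions q_M = (171 - 2q_K)/6 and q_K = (156 - 2q_M)/6.
Substituting one into the other gives q_M = 357/16 and q_K = 297/16.
Total output Q = 327/8, so price P = 262 - 2·(327/8) = 721/4.

180.25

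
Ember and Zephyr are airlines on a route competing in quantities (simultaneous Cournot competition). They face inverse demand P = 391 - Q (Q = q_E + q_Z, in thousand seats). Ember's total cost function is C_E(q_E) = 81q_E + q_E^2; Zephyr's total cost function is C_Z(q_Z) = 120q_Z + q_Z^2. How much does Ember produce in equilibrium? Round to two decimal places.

64.60

Ember's profit: π_E = (391 - Q)q_E - (81q_E + q_E²). Setting ∂π_E/∂q_E = 0: 310 - 4q_E - (q_Z) = 0.
Zephyr's first-order condition: 271 - 4q_Z - (q_E) = 0.
Rearranging gives the reaction functions q_E = (310 - q_Z)/4 and q_Z = (271 - q_E)/4.
Solving the pair: q_E = 323/5, q_Z = 258/5.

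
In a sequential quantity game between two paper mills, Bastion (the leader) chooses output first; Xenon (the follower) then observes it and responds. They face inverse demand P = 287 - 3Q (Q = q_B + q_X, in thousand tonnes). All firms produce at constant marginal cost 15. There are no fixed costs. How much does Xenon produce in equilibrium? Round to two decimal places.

Solve by backward induction. Given q_B, the follower Xenon maximises π_X = (287 - 3q_B - 3q_X)q_X - 15q_X.
Follower FOC: 272 - 3q_B - 6q_X = 0, so q_X(q_B) = (272 - 3q_B)/6.
The leader anticipates this reaction. Substituting into P = 287 - 3Q gives P = 151 - (3/2)q_B, so π_B = (151 - (3/2)q_B)q_B - 15q_B.
The leader's first-order condition 136 - 3q_B = 0 yields q_B = 136/3.
Then q_X = (272 - 3·(136/3))/6 = 68/3.

22.67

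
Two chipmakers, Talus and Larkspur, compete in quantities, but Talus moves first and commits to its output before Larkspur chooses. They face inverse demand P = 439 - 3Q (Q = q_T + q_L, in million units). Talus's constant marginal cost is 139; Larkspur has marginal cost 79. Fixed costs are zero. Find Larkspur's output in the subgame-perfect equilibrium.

Solve by backward induction. Given q_T, the follower Larkspur maximises π_L = (439 - 3q_T - 3q_L)q_L - 79q_L.
Follower FOC: 360 - 3q_T - 6q_L = 0, so q_L(q_T) = (360 - 3q_T)/6.
Talus substitutes q_L(q_T) into its own profit: π_T = q_T(439 - 3q_T - (360 - 3q_T)/2) - 139q_T = (259 - (3/2)q_T)q_T - 139q_T.
Leader FOC: 120 - 3q_T = 0, so q_T = 40.
Then q_L = (360 - 3·40)/6 = 40.

40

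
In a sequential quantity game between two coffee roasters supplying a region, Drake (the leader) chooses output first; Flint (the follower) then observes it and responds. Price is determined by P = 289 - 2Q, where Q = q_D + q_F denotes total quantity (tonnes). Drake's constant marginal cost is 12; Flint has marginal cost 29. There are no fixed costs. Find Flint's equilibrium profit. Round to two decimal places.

Solve by backward induction. Given q_D, the follower Flint maximises π_F = (289 - 2q_D - 2q_F)q_F - 29q_F.
Follower FOC: 260 - 2q_D - 4q_F = 0, so q_F(q_D) = (260 - 2q_D)/4.
Drake substitutes q_F(q_D) into its own profit: π_D = q_D(289 - 2q_D - (260 - 2q_D)/2) - 12q_D = (159 - q_D)q_D - 12q_D.
The leader's first-order condition 147 - 2q_D = 0 yields q_D = 147/2.
Then q_F = (260 - 2·(147/2))/4 = 113/4.
Price P = 289 - 2·(407/4) = 171/2.
Flint's profit: (171/2 - 29)·(113/4) = 1596.1250.

1596.13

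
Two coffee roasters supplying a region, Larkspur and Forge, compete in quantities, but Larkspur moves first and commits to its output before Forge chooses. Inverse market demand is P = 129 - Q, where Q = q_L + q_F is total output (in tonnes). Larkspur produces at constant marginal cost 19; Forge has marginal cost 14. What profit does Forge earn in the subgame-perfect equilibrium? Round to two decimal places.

Solve by backward induction. Given q_L, the follower Forge maximises π_F = (129 - q_L - q_F)q_F - 14q_F.
∂π_F/∂q_F = 115 - q_L - 2q_F = 0 gives the reaction function q_F = (115 - q_L)/2.
Larkspur substitutes q_F(q_L) into its own profit: π_L = q_L(129 - q_L - (115 - q_L)/2) - 19q_L = (143/2 - (1/2)q_L)q_L - 19q_L.
Maximising: ∂π_L/∂q_L = 105/2 - q_L = 0, giving q_L = 105/2.
Then q_F = (115 - 105/2)/2 = 125/4.
Price P = 129 - 335/4 = 181/4.
Forge's profit: (181/4 - 14)·(125/4) = 976.5625.

976.56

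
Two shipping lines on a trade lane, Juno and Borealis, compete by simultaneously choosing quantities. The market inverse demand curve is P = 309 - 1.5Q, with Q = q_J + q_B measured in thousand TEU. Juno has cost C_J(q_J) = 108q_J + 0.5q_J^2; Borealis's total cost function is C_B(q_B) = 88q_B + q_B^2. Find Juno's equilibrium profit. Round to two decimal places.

Juno's profit: π_J = (309 - 1.5Q)q_J - (108q_J + (1/2)q_J²). Setting ∂π_J/∂q_J = 0: 201 - 4q_J - (3/2)(q_B) = 0.
Borealis's profit: π_B = (309 - 1.5Q)q_B - (88q_B + q_B²). Setting ∂π_B/∂q_B = 0: 221 - 5q_B - (3/2)(q_J) = 0.
Best responses: q_J = (201 - (3/2)q_B)/4, q_B = (221 - (3/2)q_J)/5.
Solving the pair: q_J = 37.9437, q_B = 32.8169.
Price P = 309 - (3/2)·70.7606 = 202.8592.
Juno's profit: 202.8592·37.9437 - 108·37.9437 - (1/2)·37.9437² = 2879.4430.

2879.44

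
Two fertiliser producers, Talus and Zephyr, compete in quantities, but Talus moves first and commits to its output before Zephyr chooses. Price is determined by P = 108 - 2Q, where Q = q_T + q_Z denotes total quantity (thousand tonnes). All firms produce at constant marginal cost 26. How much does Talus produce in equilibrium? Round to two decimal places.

The follower Zephyr best-responds to any q_T: π_Z = (108 - 2Q)q_Z - 26q_Z.
Follower FOC: 82 - 2q_T - 4q_Z = 0, so q_Z(q_T) = (82 - 2q_T)/4.
The leader anticipates this reaction. Substituting into P = 108 - 2Q gives P = 67 - q_T, so π_T = (67 - q_T)q_T - 26q_T.
Leader FOC: 41 - 2q_T = 0, so q_T = 41/2.
Then q_Z = (82 - 2·(41/2))/4 = 41/4.

20.50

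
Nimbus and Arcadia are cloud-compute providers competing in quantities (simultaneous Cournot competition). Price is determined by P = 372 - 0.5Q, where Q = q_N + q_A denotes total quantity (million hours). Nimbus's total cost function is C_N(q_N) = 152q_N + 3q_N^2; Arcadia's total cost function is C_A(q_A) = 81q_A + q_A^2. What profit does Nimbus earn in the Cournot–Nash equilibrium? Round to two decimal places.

Nimbus's profit: π_N = (372 - 0.5Q)q_N - (152q_N + 3q_N²). Setting ∂π_N/∂q_N = 0: 220 - 7q_N - (1/2)(q_A) = 0.
Arcadia's first-order condition: 291 - 3q_A - (1/2)(q_N) = 0.
So q_N = (220 - (1/2)q_A)/7 and q_A = (291 - (1/2)q_N)/3.
Substituting one into the other gives q_N = 24.7952 and q_A = 92.8675.
Price P = 372 - (1/2)·117.6627 = 313.1687.
Nimbus's profit: 313.1687·24.7952 - 152·24.7952 - 3·24.7952² = 2151.8035.

2151.80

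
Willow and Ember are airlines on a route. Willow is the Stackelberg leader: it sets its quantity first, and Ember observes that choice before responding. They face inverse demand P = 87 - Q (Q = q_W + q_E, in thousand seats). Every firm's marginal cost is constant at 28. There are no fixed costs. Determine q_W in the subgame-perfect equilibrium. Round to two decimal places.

Solve by backward induction. Given q_W, the follower Ember maximises π_E = (87 - q_W - q_E)q_E - 28q_E.
Setting the follower's marginal profit to zero, 59 - q_W - 2q_E = 0, i.e. q_E = (59 - q_W)/2.
The leader anticipates this reaction. Substituting into P = 87 - Q gives P = 115/2 - (1/2)q_W, so π_W = (115/2 - (1/2)q_W)q_W - 28q_W.
Leader FOC: 59/2 - q_W = 0, so q_W = 59/2.
Then q_E = (59 - 59/2)/2 = 59/4.

29.50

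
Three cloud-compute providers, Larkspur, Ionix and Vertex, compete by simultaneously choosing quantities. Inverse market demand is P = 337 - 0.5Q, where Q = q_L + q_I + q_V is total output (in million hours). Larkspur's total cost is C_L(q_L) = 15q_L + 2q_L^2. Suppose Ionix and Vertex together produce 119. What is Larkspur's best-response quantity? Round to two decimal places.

With rivals' combined output fixed at 119, Larkspur's profit is π_L = (337 - (1/2)·119 - (1/2)q_L)q_L - (15q_L + 2q_L²) = (555/2 - (1/2)q_L)q_L - (15q_L + 2q_L²).
∂π_L/∂q_L = 525/2 - 5q_L = 0, so q_L = 105/2.

52.50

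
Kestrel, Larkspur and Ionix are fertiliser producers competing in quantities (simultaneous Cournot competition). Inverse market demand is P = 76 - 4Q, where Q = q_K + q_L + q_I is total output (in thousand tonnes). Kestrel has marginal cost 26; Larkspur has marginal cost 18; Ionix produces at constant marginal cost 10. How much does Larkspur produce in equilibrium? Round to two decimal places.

Kestrel's profit: π_K = (76 - 4Q)q_K - (26q_K). Setting ∂π_K/∂q_K = 0: 50 - 8q_K - 4(q_L + q_I) = 0.
Larkspur's profit: π_L = (76 - 4Q)q_L - (18q_L). Setting ∂π_L/∂q_L = 0: 58 - 8q_L - 4(q_K + q_I) = 0.
Ionix's first-order condition: 66 - 8q_I - 4(q_K + q_L) = 0.
Adding the 3 conditions: 174 − 8Q − 8Q = 0, i.e. Q = 87/8.
Back-substituting: q_K = (50 − 87/2)/4 = 13/8, q_L = (58 − 87/2)/4 = 29/8, q_I = (66 − 87/2)/4 = 45/8.

3.63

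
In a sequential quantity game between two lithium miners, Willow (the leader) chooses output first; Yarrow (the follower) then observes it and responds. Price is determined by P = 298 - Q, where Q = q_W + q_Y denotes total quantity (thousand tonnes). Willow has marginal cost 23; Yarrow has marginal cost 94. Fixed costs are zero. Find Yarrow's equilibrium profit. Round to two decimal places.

240.25

Solve by backward induction. Given q_W, the follower Yarrow maximises π_Y = (298 - q_W - q_Y)q_Y - 94q_Y.
∂π_Y/∂q_Y = 204 - q_W - 2q_Y = 0 gives the reaction function q_Y = (204 - q_W)/2.
The leader anticipates this reaction. Substituting into P = 298 - Q gives P = 196 - (1/2)q_W, so π_W = (196 - (1/2)q_W)q_W - 23q_W.
Leader FOC: 173 - q_W = 0, so q_W = 173.
Then q_Y = (204 - 173)/2 = 31/2.
Price P = 298 - 377/2 = 219/2.
Yarrow's profit: (219/2 - 94)·(31/2) = 961/4.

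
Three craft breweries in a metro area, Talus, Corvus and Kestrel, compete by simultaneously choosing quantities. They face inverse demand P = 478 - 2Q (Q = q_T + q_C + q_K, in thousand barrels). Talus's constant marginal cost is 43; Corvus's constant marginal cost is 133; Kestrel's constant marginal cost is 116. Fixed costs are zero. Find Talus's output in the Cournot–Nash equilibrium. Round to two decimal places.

Talus's profit: π_T = (478 - 2Q)q_T - (43q_T). Setting ∂π_T/∂q_T = 0: 435 - 4q_T - 2(q_C + q_K) = 0.
Corvus's profit: π_C = (478 - 2Q)q_C - (133q_C). Setting ∂π_C/∂q_C = 0: 345 - 4q_C - 2(q_T + q_K) = 0.
Kestrel's first-order condition: 362 - 4q_K - 2(q_T + q_C) = 0.
Adding the 3 first-order conditions: 1142 − 8Q = 0, so Q = 571/4.
Back-substituting: q_T = (435 − 571/2)/2 = 299/4, q_C = (345 − 571/2)/2 = 119/4, q_K = (362 − 571/2)/2 = 153/4.

74.75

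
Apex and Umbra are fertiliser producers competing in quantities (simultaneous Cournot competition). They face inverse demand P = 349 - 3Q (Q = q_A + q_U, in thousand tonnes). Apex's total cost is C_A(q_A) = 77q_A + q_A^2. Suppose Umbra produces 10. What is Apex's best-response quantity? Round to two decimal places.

With the rival's output fixed at 10, Apex's profit is π_A = (349 - 3·10 - 3q_A)q_A - (77q_A + q_A²) = (319 - 3q_A)q_A - (77q_A + q_A²).
∂π_A/∂q_A = 242 - 8q_A = 0, so q_A = 121/4.

30.25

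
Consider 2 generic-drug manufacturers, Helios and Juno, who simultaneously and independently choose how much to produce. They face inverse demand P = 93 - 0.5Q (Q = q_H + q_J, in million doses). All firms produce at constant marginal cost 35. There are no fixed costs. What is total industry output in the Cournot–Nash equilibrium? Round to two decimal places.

77.33

Each firm earns π_i = (93 - 0.5Q)q_i - 35q_i.
Setting ∂π_i/∂q_i = 0 with rivals' quantities fixed: 58 - q_i - (1/2)q_j = 0.
With identical firms every q_j equals q_i, so q_j = q_i and 58 = (3/2)q_i, giving q_i = 116/3.
Total output Q = 116/3 + 116/3 = 232/3.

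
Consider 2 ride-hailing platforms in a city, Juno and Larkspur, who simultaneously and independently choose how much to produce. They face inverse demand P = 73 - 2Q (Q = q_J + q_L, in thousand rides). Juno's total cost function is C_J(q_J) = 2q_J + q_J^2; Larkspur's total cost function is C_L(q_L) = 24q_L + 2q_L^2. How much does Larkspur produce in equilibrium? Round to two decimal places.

Juno's profit: π_J = (73 - 2Q)q_J - (2q_J + q_J²). Setting ∂π_J/∂q_J = 0: 71 - 6q_J - 2(q_L) = 0.
Larkspur's profit: π_L = (73 - 2Q)q_L - (24q_L + 2q_L²). Setting ∂π_L/∂q_L = 0: 49 - 8q_L - 2(q_J) = 0.
Rearranging gives the reaction functions q_J = (71 - 2q_L)/6 and q_L = (49 - 2q_J)/8.
Solving the pair: q_J = 235/22, q_L = 38/11.

3.45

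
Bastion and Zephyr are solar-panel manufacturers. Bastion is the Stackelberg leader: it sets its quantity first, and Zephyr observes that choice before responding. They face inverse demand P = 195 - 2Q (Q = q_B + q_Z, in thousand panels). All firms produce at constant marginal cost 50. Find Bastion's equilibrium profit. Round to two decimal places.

Solve by backward induction. Given q_B, the follower Zephyr maximises π_Z = (195 - 2q_B - 2q_Z)q_Z - 50q_Z.
Follower FOC: 145 - 2q_B - 4q_Z = 0, so q_Z(q_B) = (145 - 2q_B)/4.
Bastion substitutes q_Z(q_B) into its own profit: π_B = q_B(195 - 2q_B - (145 - 2q_B)/2) - 50q_B = (245/2 - q_B)q_B - 50q_B.
Leader FOC: 145/2 - 2q_B = 0, so q_B = 145/4.
Then q_Z = (145 - 2·(145/4))/4 = 145/8.
Price P = 195 - 2·(435/8) = 345/4.
Bastion's profit: (345/4 - 50)·(145/4) = 1314.0625.

1314.06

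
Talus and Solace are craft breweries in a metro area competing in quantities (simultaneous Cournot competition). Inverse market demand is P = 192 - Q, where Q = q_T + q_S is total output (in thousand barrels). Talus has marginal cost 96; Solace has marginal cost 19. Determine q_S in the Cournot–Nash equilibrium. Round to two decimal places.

Talus's profit: π_T = (192 - Q)q_T - (96q_T). Setting ∂π_T/∂q_T = 0: 96 - 2q_T - (q_S) = 0.
Solace's first-order condition: 173 - 2q_S - (q_T) = 0.
Best responses: q_T = (96 - q_S)/2, q_S = (173 - q_T)/2.
Substituting one into the other gives q_T = 19/3 and q_S = 250/3.

83.33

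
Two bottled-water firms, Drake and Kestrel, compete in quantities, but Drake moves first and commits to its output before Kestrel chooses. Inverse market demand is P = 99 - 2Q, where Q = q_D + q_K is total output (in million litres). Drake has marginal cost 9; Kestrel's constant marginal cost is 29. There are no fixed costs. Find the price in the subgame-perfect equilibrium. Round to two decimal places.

The follower Kestrel best-responds to any q_D: π_K = (99 - 2Q)q_K - 29q_K.
Setting the follower's marginal profit to zero, 70 - 2q_D - 4q_K = 0, i.e. q_K = (70 - 2q_D)/4.
Drake substitutes q_K(q_D) into its own profit: π_D = q_D(99 - 2q_D - (70 - 2q_D)/2) - 9q_D = (64 - q_D)q_D - 9q_D.
Maximising: ∂π_D/∂q_D = 55 - 2q_D = 0, giving q_D = 55/2.
Then q_K = (70 - 2·(55/2))/4 = 15/4.
Total output Q = 125/4, so price P = 99 - 2·(125/4) = 73/2.

36.50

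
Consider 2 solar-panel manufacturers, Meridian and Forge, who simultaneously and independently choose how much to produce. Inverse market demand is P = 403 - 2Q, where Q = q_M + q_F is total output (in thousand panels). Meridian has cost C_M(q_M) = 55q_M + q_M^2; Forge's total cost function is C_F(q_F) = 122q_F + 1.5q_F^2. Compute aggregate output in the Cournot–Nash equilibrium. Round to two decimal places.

Meridian's profit: π_M = (403 - 2Q)q_M - (55q_M + q_M²). Setting ∂π_M/∂q_M = 0: 348 - 6q_M - 2(q_F) = 0.
Forge's profit: π_F = (403 - 2Q)q_F - (122q_F + (3/2)q_F²). Setting ∂π_F/∂q_F = 0: 281 - 7q_F - 2(q_M) = 0.
Rearranging gives the reaction functions q_M = (348 - 2q_F)/6 and q_F = (281 - 2q_M)/7.
Solving the pair: q_M = 937/19, q_F = 495/19.
Total output Q = 937/19 + 495/19 = 1432/19.

75.37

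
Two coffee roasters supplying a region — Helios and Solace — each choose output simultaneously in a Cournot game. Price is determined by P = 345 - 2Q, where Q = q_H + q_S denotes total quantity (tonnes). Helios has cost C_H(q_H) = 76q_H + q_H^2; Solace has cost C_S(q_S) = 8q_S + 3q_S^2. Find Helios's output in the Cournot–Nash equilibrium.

36

Helios's profit: π_H = (345 - 2Q)q_H - (76q_H + q_H²). Setting ∂π_H/∂q_H = 0: 269 - 6q_H - 2(q_S) = 0.
Solace's first-order condition: 337 - 10q_S - 2(q_H) = 0.
So q_H = (269 - 2q_S)/6 and q_S = (337 - 2q_H)/10.
Substituting one into the other gives q_H = 36 and q_S = 53/2.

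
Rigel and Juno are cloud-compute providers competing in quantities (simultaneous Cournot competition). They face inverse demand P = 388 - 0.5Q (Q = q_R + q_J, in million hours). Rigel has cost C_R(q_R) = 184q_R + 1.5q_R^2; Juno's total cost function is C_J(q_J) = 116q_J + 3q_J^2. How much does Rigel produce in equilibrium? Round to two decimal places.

46.56

Rigel's profit: π_R = (388 - 0.5Q)q_R - (184q_R + (3/2)q_R²). Setting ∂π_R/∂q_R = 0: 204 - 4q_R - (1/2)(q_J) = 0.
Juno's first-order condition: 272 - 7q_J - (1/2)(q_R) = 0.
So q_R = (204 - (1/2)q_J)/4 and q_J = (272 - (1/2)q_R)/7.
Solving the pair: q_R = 46.5586, q_J = 35.5315.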